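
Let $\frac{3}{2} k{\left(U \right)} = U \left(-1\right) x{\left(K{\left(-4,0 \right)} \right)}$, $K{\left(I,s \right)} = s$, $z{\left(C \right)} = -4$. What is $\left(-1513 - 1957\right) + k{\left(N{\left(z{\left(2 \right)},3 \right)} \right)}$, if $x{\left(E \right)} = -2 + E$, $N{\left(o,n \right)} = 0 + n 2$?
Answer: $-3462$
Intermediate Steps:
$N{\left(o,n \right)} = 2 n$ ($N{\left(o,n \right)} = 0 + 2 n = 2 n$)
$k{\left(U \right)} = \frac{4 U}{3}$ ($k{\left(U \right)} = \frac{2 U \left(-1\right) \left(-2 + 0\right)}{3} = \frac{2 - U \left(-2\right)}{3} = \frac{2 \cdot 2 U}{3} = \frac{4 U}{3}$)
$\left(-1513 - 1957\right) + k{\left(N{\left(z{\left(2 \right)},3 \right)} \right)} = \left(-1513 - 1957\right) + \frac{4 \cdot 2 \cdot 3}{3} = -3470 + \frac{4}{3} \cdot 6 = -3470 + 8 = -3462$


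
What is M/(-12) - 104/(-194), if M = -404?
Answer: 9953/291 ≈ 34.203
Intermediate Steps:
M/(-12) - 104/(-194) = -404/(-12) - 104/(-194) = -404*(-1/12) - 104*(-1/194) = 101/3 + 52/97 = 9953/291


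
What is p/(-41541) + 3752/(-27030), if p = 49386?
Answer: -248460902/187142205 ≈ -1.3277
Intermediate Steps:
p/(-41541) + 3752/(-27030) = 49386/(-41541) + 3752/(-27030) = 49386*(-1/41541) + 3752*(-1/27030) = -16462/13847 - 1876/13515 = -248460902/187142205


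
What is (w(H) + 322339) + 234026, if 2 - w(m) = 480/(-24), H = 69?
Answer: 556387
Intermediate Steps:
w(m) = 22 (w(m) = 2 - 480/(-24) = 2 - 480*(-1)/24 = 2 - 1*(-20) = 2 + 20 = 22)
(w(H) + 322339) + 234026 = (22 + 322339) + 234026 = 322361 + 234026 = 556387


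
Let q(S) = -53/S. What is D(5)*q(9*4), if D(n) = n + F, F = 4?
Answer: -53/4 ≈ -13.250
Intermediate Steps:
D(n) = 4 + n (D(n) = n + 4 = 4 + n)
D(5)*q(9*4) = (4 + 5)*(-53/(9*4)) = 9*(-53/36) = -53/4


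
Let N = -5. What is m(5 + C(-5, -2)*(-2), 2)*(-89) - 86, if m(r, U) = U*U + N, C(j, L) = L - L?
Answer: 3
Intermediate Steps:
C(j, L) = 0
m(r, U) = -5 + U² (m(r, U) = U*U - 5 = U² - 5 = -5 + U²)
m(5 + C(-5, -2)*(-2), 2)*(-89) - 86 = (-5 + 2²)*(-89) - 86 = (-5 + 4)*(-89) - 86 = -1*(-89) - 86 = 89 - 86 = 3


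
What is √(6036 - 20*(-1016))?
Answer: 2*√6589 ≈ 162.35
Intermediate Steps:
√(6036 - 20*(-1016)) = √(6036 + 20320) = √26356 = 2*√6589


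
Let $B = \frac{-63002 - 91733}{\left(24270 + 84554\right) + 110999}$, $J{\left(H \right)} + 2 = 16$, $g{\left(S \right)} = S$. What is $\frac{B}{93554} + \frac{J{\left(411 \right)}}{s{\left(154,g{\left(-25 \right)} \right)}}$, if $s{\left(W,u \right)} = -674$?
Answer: $- \frac{144009392289}{6930513157454} \approx -0.020779$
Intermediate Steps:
$J{\left(H \right)} = 14$ ($J{\left(H \right)} = -2 + 16 = 14$)
$B = - \frac{154735}{219823}$ ($B = - \frac{154735}{108824 + 110999} = - \frac{154735}{219823} \approx -0.70391$)
$\frac{B}{93554} + \frac{J{\left(411 \right)}}{s{\left(154,g{\left(-25 \right)} \right)}} = - \frac{154735}{219823 \cdot 93554} + \frac{14}{-674} = \left(- \frac{154735}{219823}\right) \frac{1}{93554} + 14 \left(- \frac{1}{674}\right) = - \frac{154735}{20565320942} - \frac{7}{337} = - \frac{144009392289}{6930513157454}$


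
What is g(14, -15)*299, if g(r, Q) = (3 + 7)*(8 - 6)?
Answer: 5980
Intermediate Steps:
g(r, Q) = 20 (g(r, Q) = 10*2 = 20)
g(14, -15)*299 = 20*299 = 5980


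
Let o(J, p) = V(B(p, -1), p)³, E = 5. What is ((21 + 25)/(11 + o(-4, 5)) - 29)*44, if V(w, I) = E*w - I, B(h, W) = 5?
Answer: -10220012/8011 ≈ -1275.7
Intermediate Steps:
V(w, I) = -I + 5*w (V(w, I) = 5*w - I = -I + 5*w)
o(J, p) = (25 - p)³ (o(J, p) = (-p + 5*5)³ = (-p + 25)³ = (25 - p)³)
((21 + 25)/(11 + o(-4, 5)) - 29)*44 = ((21 + 25)/(11 - (-25 + 5)³) - 29)*44 = (46/(11 - 1*(-20)³) - 29)*44 = (46/(11 - 1*(-8000)) - 29)*44 = (46/(11 + 8000) - 29)*44 = (46/8011 - 29)*44 = -232273/8011*44 = -10220012/8011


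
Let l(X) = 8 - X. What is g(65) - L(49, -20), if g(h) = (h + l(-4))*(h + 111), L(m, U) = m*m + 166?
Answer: 10985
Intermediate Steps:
L(m, U) = 166 + m**2 (L(m, U) = m**2 + 166 = 166 + m**2)
g(h) = (12 + h)*(111 + h) (g(h) = (h + (8 - 1*(-4)))*(h + 111) = (h + (8 + 4))*(111 + h) = (h + 12)*(111 + h) = (12 + h)*(111 + h))
g(65) - L(49, -20) = (1332 + 65**2 + 123*65) - (166 + 49**2) = (1332 + 4225 + 7995) - (166 + 2401) = 13552 - 1*2567 = 13552 - 2567 = 10985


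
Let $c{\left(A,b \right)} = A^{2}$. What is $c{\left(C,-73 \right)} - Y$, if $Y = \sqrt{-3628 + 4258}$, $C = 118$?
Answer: $13924 - 3 \sqrt{70} \approx 13899.0$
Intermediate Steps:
$Y = 3 \sqrt{70}$ ($Y = \sqrt{630} = 3 \sqrt{70} \approx 25.1$)
$c{\left(C,-73 \right)} - Y = 118^{2} - 3 \sqrt{70} = 13924 - 3 \sqrt{70}$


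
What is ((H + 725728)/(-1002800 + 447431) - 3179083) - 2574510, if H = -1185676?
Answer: -1065122243623/185123 ≈ -5.7536e+6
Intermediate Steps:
((H + 725728)/(-1002800 + 447431) - 3179083) - 2574510 = ((-1185676 + 725728)/(-1002800 + 447431) - 3179083) - 2574510 = (-459948/(-555369) - 3179083) - 2574510 = (-459948*(-1/555369) - 3179083) - 2574510 = (153316/185123 - 3179083) - 2574510 = -588521228893/185123 - 2574510 = -1065122243623/185123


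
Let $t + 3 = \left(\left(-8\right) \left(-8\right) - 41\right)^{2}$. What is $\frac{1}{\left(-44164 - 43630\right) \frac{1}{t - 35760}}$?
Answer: $\frac{17617}{43897} \approx 0.40133$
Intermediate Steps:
$t = 526$ ($t = -3 + \left(\left(-8\right) \left(-8\right) - 41\right)^{2} = -3 + \left(64 - 41\right)^{2} = -3 + 23^{2} = -3 + 529 = 526$)
$\frac{1}{\left(-44164 - 43630\right) \frac{1}{t - 35760}} = \frac{1}{\left(-44164 - 43630\right) \frac{1}{526 - 35760}} = \frac{1}{\left(-87794\right) \frac{1}{-35234}} = \frac{1}{\left(-87794\right) \left(- \frac{1}{35234}\right)} = \frac{1}{\frac{43897}{17617}} = \frac{17617}{43897}$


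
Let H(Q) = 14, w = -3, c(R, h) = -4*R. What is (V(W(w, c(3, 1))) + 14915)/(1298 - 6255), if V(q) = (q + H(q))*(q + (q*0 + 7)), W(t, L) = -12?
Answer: -14905/4957 ≈ -3.0069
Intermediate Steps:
V(q) = (7 + q)*(14 + q) (V(q) = (q + 14)*(q + (q*0 + 7)) = (14 + q)*(q + (0 + 7)) = (14 + q)*(q + 7) = (14 + q)*(7 + q) = (7 + q)*(14 + q))
(V(W(w, c(3, 1))) + 14915)/(1298 - 6255) = ((98 + (-12)² + 21*(-12)) + 14915)/(1298 - 6255) = ((98 + 144 - 252) + 14915)/(-4957) = (-10 + 14915)*(-1/4957) = 14905*(-1/4957) = -14905/4957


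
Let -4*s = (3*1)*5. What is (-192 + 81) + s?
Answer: -459/4 ≈ -114.75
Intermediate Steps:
s = -15/4 (s = -3*1*5/4 = -3*5/4 = -1/4*15 = -15/4 ≈ -3.7500)
(-192 + 81) + s = (-192 + 81) - 15/4 = -111 - 15/4 = -459/4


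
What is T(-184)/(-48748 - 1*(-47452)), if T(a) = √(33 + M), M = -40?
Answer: -I*√7/1296 ≈ -0.0020415*I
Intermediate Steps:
T(a) = I*√7 (T(a) = √(33 - 40) = √(-7) = I*√7)
T(-184)/(-48748 - 1*(-47452)) = (I*√7)/(-48748 - 1*(-47452)) = (I*√7)/(-48748 + 47452) = (I*√7)/(-1296) = (I*√7)*(-1/1296) = -I*√7/1296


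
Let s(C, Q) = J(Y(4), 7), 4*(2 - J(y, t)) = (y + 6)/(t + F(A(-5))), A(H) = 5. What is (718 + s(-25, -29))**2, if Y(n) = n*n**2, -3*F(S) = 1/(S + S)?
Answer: 22486502025/43681 ≈ 5.1479e+5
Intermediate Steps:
F(S) = -1/(6*S) (F(S) = -1/(3*(S + S)) = -1/(2*S)/3 = -1/(6*S))
Y(n) = n**3
J(y, t) = 2 - (6 + y)/(4*(-1/30 + t)) (J(y, t) = 2 - (y + 6)/(4*(t - 1/6/5)) = 2 - (6 + y)/(4*(t - 1/6*1/5)) = 2 - (6 + y)/(4*(t - 1/30)) = 2 - (6 + y)/(4*(-1/30 + t)))
s(C, Q) = -107/209 (s(C, Q) = (-94 - 15*4**3 + 120*7)/(2*(-1 + 30*7)) = (-94 - 15*64 + 840)/(2*(-1 + 210)) = (1/2)*(-94 - 960 + 840)/209 = (1/2)*(1/209)*(-214) = -107/209)
(718 + s(-25, -29))**2 = (718 - 107/209)**2 = (149955/209)**2 = 22486502025/43681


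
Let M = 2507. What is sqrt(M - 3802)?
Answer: I*sqrt(1295) ≈ 35.986*I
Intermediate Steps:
sqrt(M - 3802) = sqrt(2507 - 3802) = sqrt(-1295) = I*sqrt(1295)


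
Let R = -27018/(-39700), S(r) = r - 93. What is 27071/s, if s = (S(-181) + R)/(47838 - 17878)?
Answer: -16099286126000/5425391 ≈ -2.9674e+6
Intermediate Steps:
S(r) = -93 + r
R = 13509/19850 (R = -27018*(-1/39700) = 13509/19850 ≈ 0.68055)
s = -5425391/594706000 (s = ((-93 - 181) + 13509/19850)/(47838 - 17878) = (-274 + 13509/19850)/29960 = -5425391/19850*1/29960 = -5425391/594706000 ≈ -0.0091228)
27071/s = 27071/(-5425391/594706000) = 27071*(-594706000/5425391) = -16099286126000/5425391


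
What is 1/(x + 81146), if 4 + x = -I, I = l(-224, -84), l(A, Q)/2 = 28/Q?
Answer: 3/243428 ≈ 1.2324e-5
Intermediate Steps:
l(A, Q) = 56/Q (l(A, Q) = 2*(28/Q) = 56/Q)
I = -⅔ (I = 56/(-84) = 56*(-1/84) = -⅔ ≈ -0.66667)
x = -10/3 (x = -4 - 1*(-⅔) = -4 + ⅔ = -10/3 ≈ -3.3333)
1/(x + 81146) = 1/(-10/3 + 81146) = 1/(243428/3) = 3/243428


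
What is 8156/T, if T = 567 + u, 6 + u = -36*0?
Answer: 8156/561 ≈ 14.538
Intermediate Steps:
u = -6 (u = -6 - 36*0 = -6 + 0 = -6)
T = 561 (T = 567 - 6 = 561)
8156/T = 8156/561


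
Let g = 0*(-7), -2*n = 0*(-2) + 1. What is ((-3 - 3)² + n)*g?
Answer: 0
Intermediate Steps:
n = -½ (n = -(0*(-2) + 1)/2 = -(0 + 1)/2 = -½*1 = -½ ≈ -0.50000)
g = 0
((-3 - 3)² + n)*g = ((-3 - 3)² - ½)*0 = ((-6)² - ½)*0 = (36 - ½)*0 = (71/2)*0 = 0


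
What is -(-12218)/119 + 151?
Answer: 30187/119 ≈ 253.67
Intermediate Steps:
-(-12218)/119 + 151 = -82*(-149/119) + 151 = 12218/119 + 151 = 30187/119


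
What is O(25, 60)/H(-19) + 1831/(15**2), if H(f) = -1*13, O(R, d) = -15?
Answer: 27178/2925 ≈ 9.2916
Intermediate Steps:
H(f) = -13
O(25, 60)/H(-19) + 1831/(15**2) = -15/(-13) + 1831/(15**2) = -15*(-1/13) + 1831/225 = 15/13 + 1831*(1/225) = 15/13 + 1831/225 = 27178/2925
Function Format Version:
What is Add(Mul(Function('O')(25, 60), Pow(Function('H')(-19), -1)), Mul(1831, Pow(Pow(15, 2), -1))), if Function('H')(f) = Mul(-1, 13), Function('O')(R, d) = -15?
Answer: Rational(27178, 2925) ≈ 9.2916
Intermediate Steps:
Function('H')(f) = -13
Add(Mul(Function('O')(25, 60), Pow(Function('H')(-19), -1)), Mul(1831, Pow(Pow(15, 2), -1))) = Add(Mul(-15, Pow(-13, -1)), Mul(1831, Pow(Pow(15, 2), -1))) = Add(Mul(-15, Rational(-1, 13)), Mul(1831, Pow(225, -1))) = Add(Rational(15, 13), Mul(1831, Rational(1, 225))) = Add(Rational(15, 13), Rational(1831, 225)) = Rational(27178, 2925)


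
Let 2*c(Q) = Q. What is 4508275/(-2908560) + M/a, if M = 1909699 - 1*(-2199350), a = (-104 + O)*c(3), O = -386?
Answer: -113854563253/20359920 ≈ -5592.1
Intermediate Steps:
c(Q) = Q/2
a = -735 (a = (-104 - 386)*((½)*3) = -490*3/2 = -735)
M = 4109049 (M = 1909699 + 2199350 = 4109049)
4508275/(-2908560) + M/a = 4508275/(-2908560) + 4109049/(-735) = 4508275*(-1/2908560) + 4109049*(-1/735) = -901655/581712 - 195669/35 = -113854563253/20359920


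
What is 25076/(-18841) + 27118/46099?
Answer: -645048286/868551259 ≈ -0.74267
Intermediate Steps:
25076/(-18841) + 27118/46099 = 25076*(-1/18841) + 27118*(1/46099) = -25076/18841 + 27118/46099 = -645048286/868551259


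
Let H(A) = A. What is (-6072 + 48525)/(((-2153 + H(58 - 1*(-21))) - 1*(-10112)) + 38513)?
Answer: 14151/15517 ≈ 0.91197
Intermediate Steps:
(-6072 + 48525)/(((-2153 + H(58 - 1*(-21))) - 1*(-10112)) + 38513) = (-6072 + 48525)/(((-2153 + (58 - 1*(-21))) - 1*(-10112)) + 38513) = 42453/(((-2153 + (58 + 21)) + 10112) + 38513) = 42453/(((-2153 + 79) + 10112) + 38513) = 42453/((-2074 + 10112) + 38513) = 42453/(8038 + 38513) = 42453/46551 = 42453*(1/46551) = 14151/15517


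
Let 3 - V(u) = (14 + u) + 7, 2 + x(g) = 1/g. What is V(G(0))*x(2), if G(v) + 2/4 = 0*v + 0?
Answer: 105/4 ≈ 26.250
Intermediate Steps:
G(v) = -½ (G(v) = -½ + (0*v + 0) = -½ + (0 + 0) = -½ + 0 = -½)
x(g) = -2 + 1/g
V(u) = -18 - u (V(u) = 3 - ((14 + u) + 7) = 3 - (21 + u) = 3 + (-21 - u) = -18 - u)
V(G(0))*x(2) = (-18 - 1*(-½))*(-2 + 1/2) = (-18 + ½)*(-2 + ½) = -35/2*(-3/2) = 105/4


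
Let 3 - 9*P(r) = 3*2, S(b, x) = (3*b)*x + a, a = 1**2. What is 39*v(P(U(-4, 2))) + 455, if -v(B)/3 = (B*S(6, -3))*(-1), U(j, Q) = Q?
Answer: 2522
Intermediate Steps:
a = 1
S(b, x) = 1 + 3*b*x (S(b, x) = (3*b)*x + 1 = 3*b*x + 1 = 1 + 3*b*x)
P(r) = -1/3 (P(r) = 1/3 - 2/3 = -1/3)
v(B) = -159*B (v(B) = -3*B*(1 + 3*6*(-3))*(-1) = -3*B*(1 - 54)*(-1) = -3*B*(-53)*(-1) = -3*(-53*B)*(-1) = -159*B)
39*v(P(U(-4, 2))) + 455 = 39*(-159*(-1/3)) + 455 = 39*53 + 455 = 2067 + 455 = 2522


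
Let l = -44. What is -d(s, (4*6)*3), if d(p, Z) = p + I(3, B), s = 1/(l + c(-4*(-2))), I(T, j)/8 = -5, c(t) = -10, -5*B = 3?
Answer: 2161/54 ≈ 40.018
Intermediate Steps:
B = -⅗ (B = -⅕*3 = -⅗ ≈ -0.60000)
I(T, j) = -40 (I(T, j) = 8*(-5) = -40)
s = -1/54 (s = 1/(-44 - 10) = 1/(-54) = -1/54 ≈ -0.018519)
d(p, Z) = -40 + p (d(p, Z) = p - 40 = -40 + p)
-d(s, (4*6)*3) = -(-40 - 1/54) = -1*(-2161/54) = 2161/54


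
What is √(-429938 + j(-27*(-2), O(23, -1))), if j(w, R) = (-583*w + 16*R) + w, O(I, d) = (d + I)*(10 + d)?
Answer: I*√458198 ≈ 676.9*I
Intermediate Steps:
O(I, d) = (10 + d)*(I + d) (O(I, d) = (I + d)*(10 + d) = (10 + d)*(I + d))
j(w, R) = -582*w + 16*R
√(-429938 + j(-27*(-2), O(23, -1))) = √(-429938 + (-(-15714)*(-2) + 16*((-1)² + 10*23 + 10*(-1) + 23*(-1)))) = √(-429938 + (-582*54 + 16*(1 + 230 - 10 - 23))) = √(-429938 + (-31428 + 16*198)) = √(-429938 + (-31428 + 3168)) = √(-429938 - 28260) = √(-458198) = I*√458198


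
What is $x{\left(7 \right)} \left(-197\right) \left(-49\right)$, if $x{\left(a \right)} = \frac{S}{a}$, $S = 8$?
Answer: $11032$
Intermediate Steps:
$x{\left(a \right)} = \frac{8}{a}$
$x{\left(7 \right)} \left(-197\right) \left(-49\right) = \frac{8}{7} \left(-197\right) \left(-49\right) = \left(- \frac{1576}{7}\right) \left(-49\right) = 11032$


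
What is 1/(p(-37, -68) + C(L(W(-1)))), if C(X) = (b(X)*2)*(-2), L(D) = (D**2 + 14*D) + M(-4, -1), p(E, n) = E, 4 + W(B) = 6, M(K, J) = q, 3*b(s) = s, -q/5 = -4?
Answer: -3/319 ≈ -0.0094044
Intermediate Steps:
q = 20 (q = -5*(-4) = 20)
b(s) = s/3
M(K, J) = 20
W(B) = 2 (W(B) = -4 + 6 = 2)
L(D) = 20 + D**2 + 14*D (L(D) = (D**2 + 14*D) + 20 = 20 + D**2 + 14*D)
C(X) = -4*X/3 (C(X) = ((X/3)*2)*(-2) = (2*X/3)*(-2) = -4*X/3)
1/(p(-37, -68) + C(L(W(-1)))) = 1/(-37 - 4*(20 + 2**2 + 14*2)/3) = 1/(-37 - 4*(20 + 4 + 28)/3) = 1/(-37 - 4/3*52) = 1/(-37 - 208/3) = 1/(-319/3) = -3/319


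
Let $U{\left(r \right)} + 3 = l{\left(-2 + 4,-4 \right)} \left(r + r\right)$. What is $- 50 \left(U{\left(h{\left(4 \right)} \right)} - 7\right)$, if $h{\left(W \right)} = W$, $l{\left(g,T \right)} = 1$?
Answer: $100$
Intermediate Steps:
$U{\left(r \right)} = -3 + 2 r$ ($U{\left(r \right)} = -3 + 1 \left(r + r\right) = -3 + 1 \cdot 2 r = -3 + 2 r$)
$- 50 \left(U{\left(h{\left(4 \right)} \right)} - 7\right) = - 50 \left(\left(-3 + 2 \cdot 4\right) - 7\right) = - 50 \left(\left(-3 + 8\right) - 7\right) = - 50 \left(5 - 7\right) = \left(-50\right) \left(-2\right) = 100$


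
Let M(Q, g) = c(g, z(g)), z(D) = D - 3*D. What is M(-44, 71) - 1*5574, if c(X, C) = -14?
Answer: -5588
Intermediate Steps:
z(D) = -2*D
M(Q, g) = -14
M(-44, 71) - 1*5574 = -14 - 1*5574 = -14 - 5574 = -5588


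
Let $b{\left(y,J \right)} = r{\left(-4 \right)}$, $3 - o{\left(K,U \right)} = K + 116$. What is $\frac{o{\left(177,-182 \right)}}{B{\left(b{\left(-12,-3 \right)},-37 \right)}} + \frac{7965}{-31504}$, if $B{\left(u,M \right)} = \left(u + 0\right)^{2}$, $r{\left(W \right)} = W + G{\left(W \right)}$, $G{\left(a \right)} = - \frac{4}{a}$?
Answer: $- \frac{9207845}{283536} \approx -32.475$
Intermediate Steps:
$o{\left(K,U \right)} = -113 - K$ ($o{\left(K,U \right)} = 3 - \left(K + 116\right) = 3 - \left(116 + K\right) = -113 - K$)
$r{\left(W \right)} = W - \frac{4}{W}$
$b{\left(y,J \right)} = -3$ ($b{\left(y,J \right)} = -4 - \frac{4}{-4} = -4 - -1 = -4 + 1 = -3$)
$B{\left(u,M \right)} = u^{2}$
$\frac{o{\left(177,-182 \right)}}{B{\left(b{\left(-12,-3 \right)},-37 \right)}} + \frac{7965}{-31504} = \frac{-113 - 177}{\left(-3\right)^{2}} + \frac{7965}{-31504} = \frac{-113 - 177}{9} + 7965 \left(- \frac{1}{31504}\right) = \left(-290\right) \frac{1}{9} - \frac{7965}{31504} = - \frac{290}{9} - \frac{7965}{31504} = - \frac{9207845}{283536}$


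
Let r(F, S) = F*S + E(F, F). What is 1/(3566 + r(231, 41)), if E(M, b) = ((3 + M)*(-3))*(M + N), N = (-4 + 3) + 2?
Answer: -1/149827 ≈ -6.6744e-6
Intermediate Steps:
N = 1 (N = -1 + 2 = 1)
E(M, b) = (1 + M)*(-9 - 3*M) (E(M, b) = ((3 + M)*(-3))*(M + 1) = (-9 - 3*M)*(1 + M) = (1 + M)*(-9 - 3*M))
r(F, S) = -9 - 12*F - 3*F**2 + F*S (r(F, S) = F*S + (-9 - 12*F - 3*F**2) = -9 - 12*F - 3*F**2 + F*S)
1/(3566 + r(231, 41)) = 1/(3566 + (-9 - 12*231 - 3*231**2 + 231*41)) = 1/(3566 + (-9 - 2772 - 3*53361 + 9471)) = 1/(3566 + (-9 - 2772 - 160083 + 9471)) = 1/(3566 - 153393) = 1/(-149827) = -1/149827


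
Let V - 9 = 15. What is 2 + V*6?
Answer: 146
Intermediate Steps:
V = 24 (V = 9 + 15 = 24)
2 + V*6 = 2 + 24*6 = 2 + 144 = 146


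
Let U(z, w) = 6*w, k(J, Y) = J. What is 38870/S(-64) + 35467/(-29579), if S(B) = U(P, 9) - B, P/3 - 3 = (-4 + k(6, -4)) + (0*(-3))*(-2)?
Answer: 572775312/1745161 ≈ 328.21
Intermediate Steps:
P = 15 (P = 9 + 3*((-4 + 6) + (0*(-3))*(-2)) = 9 + 3*(2 + 0*(-2)) = 9 + 3*(2 + 0) = 9 + 3*2 = 9 + 6 = 15)
S(B) = 54 - B (S(B) = 6*9 - B = 54 - B)
38870/S(-64) + 35467/(-29579) = 38870/(54 - 1*(-64)) + 35467/(-29579) = 38870/(54 + 64) + 35467*(-1/29579) = 38870/118 - 35467/29579 = 38870*(1/118) - 35467/29579 = 19435/59 - 35467/29579 = 572775312/1745161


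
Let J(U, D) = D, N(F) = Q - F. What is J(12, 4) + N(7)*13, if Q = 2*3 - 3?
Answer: -48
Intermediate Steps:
Q = 3 (Q = 6 - 3 = 3)
N(F) = 3 - F
J(12, 4) + N(7)*13 = 4 + (3 - 1*7)*13 = 4 + (3 - 7)*13 = 4 - 4*13 = 4 - 52 = -48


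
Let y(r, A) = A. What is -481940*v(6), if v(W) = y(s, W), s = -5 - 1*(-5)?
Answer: -2891640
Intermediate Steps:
s = 0 (s = -5 + 5 = 0)
v(W) = W
-481940*v(6) = -481940*6 = -2891640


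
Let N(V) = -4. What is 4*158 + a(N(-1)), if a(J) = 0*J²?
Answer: 632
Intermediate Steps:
a(J) = 0
4*158 + a(N(-1)) = 4*158 + 0 = 632 + 0 = 632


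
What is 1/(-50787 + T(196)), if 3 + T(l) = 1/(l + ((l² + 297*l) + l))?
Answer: -97020/4927645799 ≈ -1.9689e-5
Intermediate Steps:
T(l) = -3 + 1/(l² + 299*l) (T(l) = -3 + 1/(l + ((l² + 297*l) + l)) = -3 + 1/(l + (l² + 298*l)) = -3 + 1/(l² + 299*l))
1/(-50787 + T(196)) = 1/(-50787 + (1 - 897*196 - 3*196²)/(196*(299 + 196))) = 1/(-50787 + (1/196)*(1 - 175812 - 3*38416)/495) = 1/(-50787 + (1/196)*(1/495)*(1 - 175812 - 115248)) = 1/(-50787 + (1/196)*(1/495)*(-291059)) = 1/(-50787 - 291059/97020) = 1/(-4927645799/97020) = -97020/4927645799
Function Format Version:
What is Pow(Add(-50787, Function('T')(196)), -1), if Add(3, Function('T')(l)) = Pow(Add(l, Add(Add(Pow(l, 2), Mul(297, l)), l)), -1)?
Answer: Rational(-97020, 4927645799) ≈ -1.9689e-5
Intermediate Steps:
Function('T')(l) = Add(-3, Pow(Add(Pow(l, 2), Mul(299, l)), -1)) (Function('T')(l) = Add(-3, Pow(Add(l, Add(Add(Pow(l, 2), Mul(297, l)), l)), -1)) = Add(-3, Pow(Add(l, Add(Pow(l, 2), Mul(298, l))), -1)) = Add(-3, Pow(Add(Pow(l, 2), Mul(299, l)), -1)))
Pow(Add(-50787, Function('T')(196)), -1) = Pow(Add(-50787, Mul(Pow(196, -1), Pow(Add(299, 196), -1), Add(1, Mul(-897, 196), Mul(-3, Pow(196, 2))))), -1) = Pow(Add(-50787, Mul(Rational(1, 196), Pow(495, -1), Add(1, -175812, Mul(-3, 38416)))), -1) = Pow(Add(-50787, Mul(Rational(1, 196), Rational(1, 495), Add(1, -175812, -115248))), -1) = Pow(Add(-50787, Mul(Rational(1, 196), Rational(1, 495), -291059)), -1) = Pow(Add(-50787, Rational(-291059, 97020)), -1) = Pow(Rational(-4927645799, 97020), -1) = Rational(-97020, 4927645799)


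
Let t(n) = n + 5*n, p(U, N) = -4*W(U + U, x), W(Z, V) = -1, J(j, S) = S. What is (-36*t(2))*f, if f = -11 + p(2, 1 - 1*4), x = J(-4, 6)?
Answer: 3024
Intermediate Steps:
x = 6
p(U, N) = 4 (p(U, N) = -4*(-1) = 4)
t(n) = 6*n
f = -7 (f = -11 + 4 = -7)
(-36*t(2))*f = -216*2*(-7) = -36*12*(-7) = -432*(-7) = 3024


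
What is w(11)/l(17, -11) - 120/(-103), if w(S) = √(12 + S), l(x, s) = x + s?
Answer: 120/103 + √23/6 ≈ 1.9644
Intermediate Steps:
l(x, s) = s + x
w(11)/l(17, -11) - 120/(-103) = √(12 + 11)/(-11 + 17) - 120/(-103) = √23/6 - 120*(-1/103) = √23*(⅙) + 120/103 = √23/6 + 120/103 = 120/103 + √23/6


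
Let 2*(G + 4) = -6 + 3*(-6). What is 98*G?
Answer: -1568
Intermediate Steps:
G = -16 (G = -4 + (-6 + 3*(-6))/2 = -4 + (-6 - 18)/2 = -4 + (1/2)*(-24) = -4 - 12 = -16)
98*G = 98*(-16) = -1568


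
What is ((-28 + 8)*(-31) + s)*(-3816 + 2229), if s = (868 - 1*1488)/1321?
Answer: -1298800800/1321 ≈ -9.8320e+5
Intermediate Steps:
s = -620/1321 (s = (868 - 1488)*(1/1321) = -620*1/1321 = -620/1321 ≈ -0.46934)
((-28 + 8)*(-31) + s)*(-3816 + 2229) = ((-28 + 8)*(-31) - 620/1321)*(-3816 + 2229) = (-20*(-31) - 620/1321)*(-1587) = (620 - 620/1321)*(-1587) = (818400/1321)*(-1587) = -1298800800/1321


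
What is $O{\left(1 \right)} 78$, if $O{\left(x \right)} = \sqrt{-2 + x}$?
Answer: $78 i \approx 78.0 i$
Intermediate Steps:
$O{\left(1 \right)} 78 = \sqrt{-2 + 1} \cdot 78 = \sqrt{-1} \cdot 78 = i 78 = 78 i$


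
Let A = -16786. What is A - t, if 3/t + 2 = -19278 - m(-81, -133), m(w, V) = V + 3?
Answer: -321451897/19150 ≈ -16786.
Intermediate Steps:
m(w, V) = 3 + V
t = -3/19150 (t = 3/(-2 + (-19278 - (3 - 133))) = 3/(-2 + (-19278 - 1*(-130))) = 3/(-2 + (-19278 + 130)) = 3/(-2 - 19148) = 3/(-19150) = 3*(-1/19150) = -3/19150 ≈ -0.00015666)
A - t = -16786 - 1*(-3/19150) = -16786 + 3/19150 = -321451897/19150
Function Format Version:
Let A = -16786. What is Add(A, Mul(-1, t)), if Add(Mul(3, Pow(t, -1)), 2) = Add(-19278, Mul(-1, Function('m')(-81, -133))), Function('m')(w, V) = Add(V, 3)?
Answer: Rational(-321451897, 19150) ≈ -16786.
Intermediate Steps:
Function('m')(w, V) = Add(3, V)
t = Rational(-3, 19150) (t = Mul(3, Pow(Add(-2, Add(-19278, Mul(-1, Add(3, -133)))), -1)) = Mul(3, Pow(Add(-2, Add(-19278, Mul(-1, -130))), -1)) = Mul(3, Pow(Add(-2, Add(-19278, 130)), -1)) = Mul(3, Pow(Add(-2, -19148), -1)) = Mul(3, Pow(-19150, -1)) = Mul(3, Rational(-1, 19150)) = Rational(-3, 19150) ≈ -0.00015666)
Add(A, Mul(-1, t)) = Add(-16786, Mul(-1, Rational(-3, 19150))) = Add(-16786, Rational(3, 19150)) = Rational(-321451897, 19150)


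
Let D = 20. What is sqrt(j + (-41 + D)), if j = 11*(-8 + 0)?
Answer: I*sqrt(109) ≈ 10.44*I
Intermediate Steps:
j = -88 (j = 11*(-8) = -88)
sqrt(j + (-41 + D)) = sqrt(-88 + (-41 + 20)) = sqrt(-88 - 21) = sqrt(-109) = I*sqrt(109)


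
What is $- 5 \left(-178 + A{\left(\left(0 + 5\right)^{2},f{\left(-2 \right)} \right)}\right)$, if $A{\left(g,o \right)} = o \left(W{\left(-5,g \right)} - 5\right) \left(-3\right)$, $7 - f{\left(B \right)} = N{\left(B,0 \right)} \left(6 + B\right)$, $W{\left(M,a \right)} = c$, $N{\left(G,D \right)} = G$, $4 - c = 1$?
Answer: $440$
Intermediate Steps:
$c = 3$ ($c = 4 - 1 = 3$)
$W{\left(M,a \right)} = 3$
$f{\left(B \right)} = 7 - B \left(6 + B\right)$
$A{\left(g,o \right)} = 6 o$ ($A{\left(g,o \right)} = o \left(3 - 5\right) \left(-3\right) = o \left(\left(-2\right) \left(-3\right)\right) = o 6 = 6 o$)
$- 5 \left(-178 + A{\left(\left(0 + 5\right)^{2},f{\left(-2 \right)} \right)}\right) = - 5 \left(-178 + 6 \left(7 - \left(-2\right)^{2} - -12\right)\right) = - 5 \left(-178 + 6 \left(7 - 4 + 12\right)\right) = - 5 \left(-178 + 6 \cdot 15\right) = - 5 \left(-178 + 90\right) = \left(-5\right) \left(-88\right) = 440$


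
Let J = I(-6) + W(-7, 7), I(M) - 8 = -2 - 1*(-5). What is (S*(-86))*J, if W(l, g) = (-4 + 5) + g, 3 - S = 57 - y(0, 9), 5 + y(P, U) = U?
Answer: 81700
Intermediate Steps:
y(P, U) = -5 + U
I(M) = 11 (I(M) = 8 + (-2 - 1*(-5)) = 8 + (-2 + 5) = 8 + 3 = 11)
S = -50 (S = 3 - (57 - (-5 + 9)) = 3 - (57 - 1*4) = 3 - (57 - 4) = 3 - 1*53 = 3 - 53 = -50)
W(l, g) = 1 + g
J = 19 (J = 11 + (1 + 7) = 11 + 8 = 19)
(S*(-86))*J = -50*(-86)*19 = 4300*19 = 81700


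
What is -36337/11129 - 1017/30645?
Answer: -124985062/37894245 ≈ -3.2983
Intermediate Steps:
-36337/11129 - 1017/30645 = -36337*1/11129 - 1017*1/30645 = -36337/11129 - 113/3405 = -124985062/37894245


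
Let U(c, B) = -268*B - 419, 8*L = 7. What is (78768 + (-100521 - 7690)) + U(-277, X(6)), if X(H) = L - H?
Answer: -56977/2 ≈ -28489.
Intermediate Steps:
L = 7/8 (L = (1/8)*7 = 7/8 ≈ 0.87500)
X(H) = 7/8 - H
U(c, B) = -419 - 268*B
(78768 + (-100521 - 7690)) + U(-277, X(6)) = (78768 + (-100521 - 7690)) + (-419 - 268*(7/8 - 1*6)) = (78768 - 108211) + (-419 - 268*(7/8 - 6)) = -29443 + (-419 - 268*(-41/8)) = -29443 + (-419 + 2747/2) = -29443 + 1909/2 = -56977/2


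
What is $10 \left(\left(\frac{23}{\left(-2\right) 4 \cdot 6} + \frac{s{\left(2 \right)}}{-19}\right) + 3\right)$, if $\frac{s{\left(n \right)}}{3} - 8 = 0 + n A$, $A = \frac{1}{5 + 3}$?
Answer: $\frac{5555}{456} \approx 12.182$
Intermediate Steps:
$A = \frac{1}{8} \approx 0.125$
$s{\left(n \right)} = 24 + \frac{3 n}{8}$ ($s{\left(n \right)} = 24 + 3 \left(0 + n \frac{1}{8}\right) = 24 + 3 \left(0 + \frac{n}{8}\right) = 24 + 3 \frac{n}{8} = 24 + \frac{3 n}{8}$)
$10 \left(\left(\frac{23}{\left(-2\right) 4 \cdot 6} + \frac{s{\left(2 \right)}}{-19}\right) + 3\right) = 10 \left(\left(\frac{23}{\left(-2\right) 4 \cdot 6} + \frac{24 + \frac{3}{8} \cdot 2}{-19}\right) + 3\right) = 10 \left(\left(\frac{23}{\left(-8\right) 6} + \left(24 + \frac{3}{4}\right) \left(- \frac{1}{19}\right)\right) + 3\right) = 10 \left(\left(\frac{23}{-48} + \frac{99}{4} \left(- \frac{1}{19}\right)\right) + 3\right) = 10 \left(\left(23 \left(- \frac{1}{48}\right) - \frac{99}{76}\right) + 3\right) = 10 \left(\left(- \frac{23}{48} - \frac{99}{76}\right) + 3\right) = 10 \left(- \frac{1625}{912} + 3\right) = 10 \cdot \frac{1111}{912} = \frac{5555}{456}$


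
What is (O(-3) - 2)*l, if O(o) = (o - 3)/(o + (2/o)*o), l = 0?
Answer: 0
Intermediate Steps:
O(o) = (-3 + o)/(2 + o) (O(o) = (-3 + o)/(o + 2) = (-3 + o)/(2 + o))
(O(-3) - 2)*l = ((-3 - 3)/(2 - 3) - 2)*0 = (-6/(-1) - 2)*0 = (-1*(-6) - 2)*0 = (6 - 2)*0 = 4*0 = 0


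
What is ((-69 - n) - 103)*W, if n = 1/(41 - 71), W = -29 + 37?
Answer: -20636/15 ≈ -1375.7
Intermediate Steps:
W = 8
n = -1/30 (n = 1/(-30) = -1/30 ≈ -0.033333)
((-69 - n) - 103)*W = ((-69 - 1*(-1/30)) - 103)*8 = ((-69 + 1/30) - 103)*8 = (-2069/30 - 103)*8 = -5159/30*8 = -20636/15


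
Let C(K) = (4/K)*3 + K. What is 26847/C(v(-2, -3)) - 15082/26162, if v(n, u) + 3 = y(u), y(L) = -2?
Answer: -1756207052/483997 ≈ -3628.6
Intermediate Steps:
v(n, u) = -5 (v(n, u) = -3 - 2 = -5)
C(K) = K + 12/K (C(K) = 12/K + K = K + 12/K)
26847/C(v(-2, -3)) - 15082/26162 = 26847/(-5 + 12/(-5)) - 15082/26162 = 26847/(-5 + 12*(-⅕)) - 15082*1/26162 = 26847/(-5 - 12/5) - 7541/13081 = 26847/(-37/5) - 7541/13081 = 26847*(-5/37) - 7541/13081 = -134235/37 - 7541/13081 = -1756207052/483997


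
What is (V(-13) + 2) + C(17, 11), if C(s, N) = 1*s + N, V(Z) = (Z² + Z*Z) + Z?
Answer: 355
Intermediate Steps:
V(Z) = Z + 2*Z² (V(Z) = (Z² + Z²) + Z = 2*Z² + Z = Z + 2*Z²)
C(s, N) = N + s (C(s, N) = s + N = N + s)
(V(-13) + 2) + C(17, 11) = (-13*(1 + 2*(-13)) + 2) + (11 + 17) = (-13*(1 - 26) + 2) + 28 = (-13*(-25) + 2) + 28 = (325 + 2) + 28 = 327 + 28 = 355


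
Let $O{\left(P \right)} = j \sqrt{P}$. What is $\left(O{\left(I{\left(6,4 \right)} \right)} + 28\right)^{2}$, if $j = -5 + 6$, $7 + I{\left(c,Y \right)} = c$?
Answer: $\left(28 + i\right)^{2} \approx 783.0 + 56.0 i$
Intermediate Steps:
$I{\left(c,Y \right)} = -7 + c$
$j = 1$
$O{\left(P \right)} = \sqrt{P}$ ($O{\left(P \right)} = 1 \sqrt{P} = \sqrt{P}$)
$\left(O{\left(I{\left(6,4 \right)} \right)} + 28\right)^{2} = \left(\sqrt{-7 + 6} + 28\right)^{2} = \left(\sqrt{-1} + 28\right)^{2} = \left(i + 28\right)^{2} = \left(28 + i\right)^{2}$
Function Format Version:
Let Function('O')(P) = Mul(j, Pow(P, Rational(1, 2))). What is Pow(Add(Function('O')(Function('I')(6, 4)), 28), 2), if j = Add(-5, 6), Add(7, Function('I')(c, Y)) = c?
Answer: Pow(Add(28, I), 2) ≈ Add(783.00, Mul(56.000, I))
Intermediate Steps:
Function('I')(c, Y) = Add(-7, c)
j = 1
Function('O')(P) = Pow(P, Rational(1, 2)) (Function('O')(P) = Mul(1, Pow(P, Rational(1, 2))) = Pow(P, Rational(1, 2)))
Pow(Add(Function('O')(Function('I')(6, 4)), 28), 2) = Pow(Add(Pow(Add(-7, 6), Rational(1, 2)), 28), 2) = Pow(Add(Pow(-1, Rational(1, 2)), 28), 2) = Pow(Add(I, 28), 2) = Pow(Add(28, I), 2)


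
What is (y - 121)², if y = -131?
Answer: 63504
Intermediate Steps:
(y - 121)² = (-131 - 121)² = (-252)² = 63504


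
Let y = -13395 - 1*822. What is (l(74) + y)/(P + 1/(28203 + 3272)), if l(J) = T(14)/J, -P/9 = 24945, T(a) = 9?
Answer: 33113242275/522905820676 ≈ 0.063325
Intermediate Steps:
y = -14217 (y = -13395 - 822 = -14217)
P = -224505 (P = -9*24945 = -224505)
l(J) = 9/J
(l(74) + y)/(P + 1/(28203 + 3272)) = (9/74 - 14217)/(-224505 + 1/(28203 + 3272)) = (9*(1/74) - 14217)/(-224505 + 1/31475) = (9/74 - 14217)/(-224505 + 1/31475) = -1052049/(74*(-7066294874/31475)) = -1052049/74*(-31475/7066294874) = 33113242275/522905820676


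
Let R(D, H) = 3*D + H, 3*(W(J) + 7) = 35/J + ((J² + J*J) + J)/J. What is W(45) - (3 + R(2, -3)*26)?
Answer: -1550/27 ≈ -57.407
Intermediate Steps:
W(J) = -7 + 35/(3*J) + (J + 2*J²)/(3*J) (W(J) = -7 + (35/J + ((J² + J*J) + J)/J)/3 = -7 + (35/J + ((J² + J²) + J)/J)/3 = -7 + (35/J + (2*J² + J)/J)/3 = -7 + (35/J + (J + 2*J²)/J)/3 = -7 + (35/(3*J) + (J + 2*J²)/(3*J)) = -7 + 35/(3*J) + (J + 2*J²)/(3*J))
R(D, H) = H + 3*D
W(45) - (3 + R(2, -3)*26) = (⅓)*(35 + 2*45*(-10 + 45))/45 - (3 + (-3 + 3*2)*26) = (⅓)*(1/45)*(35 + 2*45*35) - (3 + (-3 + 6)*26) = (⅓)*(1/45)*(35 + 3150) - (3 + 3*26) = (⅓)*(1/45)*3185 - (3 + 78) = 637/27 - 1*81 = 637/27 - 81 = -1550/27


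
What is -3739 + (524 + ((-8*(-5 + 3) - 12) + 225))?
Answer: -2986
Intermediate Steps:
-3739 + (524 + ((-8*(-5 + 3) - 12) + 225)) = -3739 + (524 + ((-8*(-2) - 12) + 225)) = -3739 + (524 + ((16 - 12) + 225)) = -3739 + (524 + (4 + 225)) = -3739 + (524 + 229) = -3739 + 753 = -2986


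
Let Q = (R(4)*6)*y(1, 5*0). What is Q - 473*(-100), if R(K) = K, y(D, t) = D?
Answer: 47324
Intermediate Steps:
Q = 24 (Q = (4*6)*1 = 24*1 = 24)
Q - 473*(-100) = 24 - 473*(-100) = 24 + 47300 = 47324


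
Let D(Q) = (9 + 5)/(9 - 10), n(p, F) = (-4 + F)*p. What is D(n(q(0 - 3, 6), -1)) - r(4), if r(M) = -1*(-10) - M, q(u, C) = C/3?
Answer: -20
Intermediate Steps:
q(u, C) = C/3 (q(u, C) = C*(⅓) = C/3)
n(p, F) = p*(-4 + F)
D(Q) = -14 (D(Q) = 14/(-1) = 14*(-1) = -14)
r(M) = 10 - M
D(n(q(0 - 3, 6), -1)) - r(4) = -14 - (10 - 1*4) = -14 - (10 - 4) = -14 - 1*6 = -14 - 6 = -20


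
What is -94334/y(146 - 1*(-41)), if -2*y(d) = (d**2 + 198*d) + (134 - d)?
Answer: 94334/35971 ≈ 2.6225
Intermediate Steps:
y(d) = -67 - 197*d/2 - d**2/2 (y(d) = -((d**2 + 198*d) + (134 - d))/2 = -(134 + d**2 + 197*d)/2 = -67 - 197*d/2 - d**2/2)
-94334/y(146 - 1*(-41)) = -94334/(-67 - 197*(146 - 1*(-41))/2 - (146 - 1*(-41))**2/2) = -94334/(-67 - 197*(146 + 41)/2 - (146 + 41)**2/2) = -94334/(-67 - 197/2*187 - 1/2*187**2) = -94334/(-67 - 36839/2 - 1/2*34969) = -94334/(-67 - 36839/2 - 34969/2) = -94334/(-35971) = -94334*(-1/35971) = 94334/35971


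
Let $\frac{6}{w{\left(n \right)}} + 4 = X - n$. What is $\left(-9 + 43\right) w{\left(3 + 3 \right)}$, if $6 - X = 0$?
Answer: $-51$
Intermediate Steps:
$X = 6$ ($X = 6 - 0 = 6 + 0 = 6$)
$w{\left(n \right)} = \frac{6}{2 - n}$ ($w{\left(n \right)} = \frac{6}{-4 - \left(-6 + n\right)} = \frac{6}{2 - n}$)
$\left(-9 + 43\right) w{\left(3 + 3 \right)} = \left(-9 + 43\right) \left(- \frac{6}{-2 + \left(3 + 3\right)}\right) = 34 \left(- \frac{6}{-2 + 6}\right) = 34 \left(- \frac{6}{4}\right) = 34 \left(\left(-6\right) \frac{1}{4}\right) = 34 \left(- \frac{3}{2}\right) = -51$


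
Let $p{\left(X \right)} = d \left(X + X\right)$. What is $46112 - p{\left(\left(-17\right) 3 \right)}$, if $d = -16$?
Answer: $44480$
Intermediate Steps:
$p{\left(X \right)} = - 32 X$ ($p{\left(X \right)} = - 16 \left(X + X\right) = - 16 \cdot 2 X = - 32 X$)
$46112 - p{\left(\left(-17\right) 3 \right)} = 46112 - - 32 \left(\left(-17\right) 3\right) = 46112 - \left(-32\right) \left(-51\right) = 46112 - 1632 = 44480$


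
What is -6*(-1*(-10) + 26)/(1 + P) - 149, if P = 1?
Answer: -257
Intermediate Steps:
-6*(-1*(-10) + 26)/(1 + P) - 149 = -6*(-1*(-10) + 26)/(1 + 1) - 149 = -6*(10 + 26)/2 - 149 = -216/2 - 149 = -6*18 - 149 = -108 - 149 = -257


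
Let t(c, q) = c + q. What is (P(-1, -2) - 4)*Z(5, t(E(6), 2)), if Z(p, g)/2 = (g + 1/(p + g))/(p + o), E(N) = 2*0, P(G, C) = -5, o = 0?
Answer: -54/7 ≈ -7.7143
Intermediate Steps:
E(N) = 0
Z(p, g) = 2*(g + 1/(g + p))/p (Z(p, g) = 2*((g + 1/(p + g))/(p + 0)) = 2*((g + 1/(g + p))/p) = 2*(g + 1/(g + p))/p)
(P(-1, -2) - 4)*Z(5, t(E(6), 2)) = (-5 - 4)*(2*(1 + (0 + 2)² + (0 + 2)*5)/(5*((0 + 2) + 5))) = -18*(1 + 2² + 2*5)/(5*(2 + 5)) = -18*(1 + 4 + 10)/(5*7) = -18*15/(5*7) = -9*6/7 = -54/7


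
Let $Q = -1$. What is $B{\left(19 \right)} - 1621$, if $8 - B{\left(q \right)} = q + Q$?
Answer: $-1631$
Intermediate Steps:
$B{\left(q \right)} = 9 - q$ ($B{\left(q \right)} = 8 - \left(q - 1\right) = 8 - \left(-1 + q\right) = 9 - q$)
$B{\left(19 \right)} - 1621 = \left(9 - 19\right) - 1621 = -10 - 1621 = -1631$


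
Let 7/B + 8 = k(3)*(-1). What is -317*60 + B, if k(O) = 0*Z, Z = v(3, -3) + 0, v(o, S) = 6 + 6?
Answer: -152167/8 ≈ -19021.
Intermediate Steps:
v(o, S) = 12
Z = 12 (Z = 12 + 0 = 12)
k(O) = 0 (k(O) = 0*12 = 0)
B = -7/8 (B = 7/(-8 + 0*(-1)) = 7/(-8 + 0) = 7/(-8) = 7*(-⅛) = -7/8 ≈ -0.87500)
-317*60 + B = -317*60 - 7/8 = -19020 - 7/8 = -152167/8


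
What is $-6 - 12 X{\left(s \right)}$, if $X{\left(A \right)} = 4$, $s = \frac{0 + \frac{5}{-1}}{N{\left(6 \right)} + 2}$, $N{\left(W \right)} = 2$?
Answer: $-54$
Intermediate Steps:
$s = - \frac{5}{4}$ ($s = \frac{0 + \frac{5}{-1}}{2 + 2} = \frac{0 + 5 \left(-1\right)}{4} = \left(0 - 5\right) \frac{1}{4} = \left(-5\right) \frac{1}{4} = - \frac{5}{4} \approx -1.25$)
$-6 - 12 X{\left(s \right)} = -6 - 48 = -54$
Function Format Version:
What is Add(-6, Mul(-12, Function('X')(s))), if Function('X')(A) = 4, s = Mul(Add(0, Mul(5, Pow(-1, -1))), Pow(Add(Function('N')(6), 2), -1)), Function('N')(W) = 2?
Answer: -54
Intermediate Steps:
s = Rational(-5, 4) (s = Mul(Add(0, Mul(5, Pow(-1, -1))), Pow(Add(2, 2), -1)) = Mul(Add(0, Mul(5, -1)), Pow(4, -1)) = Mul(Add(0, -5), Rational(1, 4)) = Mul(-5, Rational(1, 4)) = Rational(-5, 4) ≈ -1.2500)
Add(-6, Mul(-12, Function('X')(s))) = Add(-6, Mul(-12, 4)) = Add(-6, -48) = -54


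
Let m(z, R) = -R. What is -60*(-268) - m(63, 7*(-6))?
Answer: 16038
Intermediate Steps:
-60*(-268) - m(63, 7*(-6)) = -60*(-268) - (-1)*7*(-6) = 16080 - (-1)*(-42) = 16080 - 1*42 = 16080 - 42 = 16038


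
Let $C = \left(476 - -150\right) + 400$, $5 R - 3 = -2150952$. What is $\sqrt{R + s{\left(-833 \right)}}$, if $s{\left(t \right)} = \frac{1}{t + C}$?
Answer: $\frac{4 i \sqrt{25037718230}}{965} \approx 655.89 i$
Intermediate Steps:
$R = - \frac{2150949}{5}$ ($R = \frac{3}{5} + \frac{1}{5} \left(-2150952\right) = \frac{3}{5} - \frac{2150952}{5} = - \frac{2150949}{5} \approx -4.3019 \cdot 10^{5}$)
$C = 1026$ ($C = \left(476 + 150\right) + 400 = 626 + 400 = 1026$)
$s{\left(t \right)} = \frac{1}{1026 + t}$ ($s{\left(t \right)} = \frac{1}{t + 1026} = \frac{1}{1026 + t}$)
$\sqrt{R + s{\left(-833 \right)}} = \sqrt{- \frac{2150949}{5} + \frac{1}{1026 - 833}} = \sqrt{- \frac{2150949}{5} + \frac{1}{193}} = \sqrt{- \frac{415133152}{965}} = \frac{4 i \sqrt{25037718230}}{965}$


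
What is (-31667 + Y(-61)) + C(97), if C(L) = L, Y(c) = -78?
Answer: -31648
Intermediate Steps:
(-31667 + Y(-61)) + C(97) = (-31667 - 78) + 97 = -31745 + 97 = -31648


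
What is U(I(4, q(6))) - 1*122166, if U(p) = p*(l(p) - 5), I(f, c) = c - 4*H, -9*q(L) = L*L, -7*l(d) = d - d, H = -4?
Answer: -122226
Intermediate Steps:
l(d) = 0 (l(d) = -(d - d)/7 = -⅐*0 = 0)
q(L) = -L²/9 (q(L) = -L*L/9 = -L²/9)
I(f, c) = 16 + c (I(f, c) = c - 4*(-4) = c + 16 = 16 + c)
U(p) = -5*p (U(p) = p*(0 - 5) = p*(-5) = -5*p)
U(I(4, q(6))) - 1*122166 = -5*(16 - ⅑*6²) - 1*122166 = -5*(16 - ⅑*36) - 122166 = -5*(16 - 4) - 122166 = -5*12 - 122166 = -60 - 122166 = -122226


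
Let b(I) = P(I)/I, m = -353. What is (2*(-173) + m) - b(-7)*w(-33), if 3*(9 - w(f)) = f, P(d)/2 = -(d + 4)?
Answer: -4773/7 ≈ -681.86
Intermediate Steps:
P(d) = -8 - 2*d (P(d) = 2*(-(d + 4)) = 2*(-(4 + d)) = 2*(-4 - d) = -8 - 2*d)
w(f) = 9 - f/3
b(I) = (-8 - 2*I)/I
(2*(-173) + m) - b(-7)*w(-33) = (2*(-173) - 353) - (-2 - 8/(-7))*(9 - ⅓*(-33)) = (-346 - 353) - (-2 - 8*(-⅐))*(9 + 11) = -699 - (-2 + 8/7)*20 = -699 - (-6)*20/7 = -699 - 1*(-120/7) = -699 + 120/7 = -4773/7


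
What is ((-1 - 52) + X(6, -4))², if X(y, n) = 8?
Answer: 2025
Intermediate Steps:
((-1 - 52) + X(6, -4))² = ((-1 - 52) + 8)² = (-53 + 8)² = (-45)² = 2025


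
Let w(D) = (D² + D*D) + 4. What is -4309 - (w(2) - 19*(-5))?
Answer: -4416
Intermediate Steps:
w(D) = 4 + 2*D² (w(D) = (D² + D²) + 4 = 2*D² + 4 = 4 + 2*D²)
-4309 - (w(2) - 19*(-5)) = -4309 - ((4 + 2*2²) - 19*(-5)) = -4309 - ((4 + 2*4) + 95) = -4309 - ((4 + 8) + 95) = -4309 - (12 + 95) = -4309 - 1*107 = -4309 - 107 = -4416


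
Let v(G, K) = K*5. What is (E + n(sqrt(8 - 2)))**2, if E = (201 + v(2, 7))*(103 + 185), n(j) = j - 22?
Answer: (67946 + sqrt(6))**2 ≈ 4.6170e+9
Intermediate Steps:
v(G, K) = 5*K
n(j) = -22 + j
E = 67968 (E = (201 + 5*7)*(103 + 185) = (201 + 35)*288 = 236*288 = 67968)
(E + n(sqrt(8 - 2)))**2 = (67968 + (-22 + sqrt(8 - 2)))**2 = (67968 + (-22 + sqrt(6)))**2 = (67946 + sqrt(6))**2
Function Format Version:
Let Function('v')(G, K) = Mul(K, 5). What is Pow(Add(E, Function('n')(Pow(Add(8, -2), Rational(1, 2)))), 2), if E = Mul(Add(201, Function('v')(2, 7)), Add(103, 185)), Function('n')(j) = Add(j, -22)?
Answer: Pow(Add(67946, Pow(6, Rational(1, 2))), 2) ≈ 4.6170e+9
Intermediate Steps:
Function('v')(G, K) = Mul(5, K)
Function('n')(j) = Add(-22, j)
E = 67968 (E = Mul(Add(201, Mul(5, 7)), Add(103, 185)) = Mul(Add(201, 35), 288) = Mul(236, 288) = 67968)
Pow(Add(E, Function('n')(Pow(Add(8, -2), Rational(1, 2)))), 2) = Pow(Add(67968, Add(-22, Pow(Add(8, -2), Rational(1, 2)))), 2) = Pow(Add(67968, Add(-22, Pow(6, Rational(1, 2)))), 2) = Pow(Add(67946, Pow(6, Rational(1, 2))), 2)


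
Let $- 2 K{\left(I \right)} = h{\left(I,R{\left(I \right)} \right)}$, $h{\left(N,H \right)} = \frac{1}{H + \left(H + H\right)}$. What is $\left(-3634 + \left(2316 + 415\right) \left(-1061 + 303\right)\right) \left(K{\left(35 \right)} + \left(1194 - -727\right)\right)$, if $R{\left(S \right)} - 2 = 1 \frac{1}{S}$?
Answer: $- \frac{282826284442}{71} \approx -3.9835 \cdot 10^{9}$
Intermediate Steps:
$R{\left(S \right)} = 2 + \frac{1}{S}$ ($R{\left(S \right)} = 2 + 1 \frac{1}{S} = 2 + \frac{1}{S}$)
$h{\left(N,H \right)} = \frac{1}{3 H}$ ($h{\left(N,H \right)} = \frac{1}{H + 2 H} = \frac{1}{3 H}$)
$K{\left(I \right)} = - \frac{1}{6 \left(2 + \frac{1}{I}\right)}$ ($K{\left(I \right)} = - \frac{\frac{1}{3} \frac{1}{2 + \frac{1}{I}}}{2} = - \frac{1}{6 \left(2 + \frac{1}{I}\right)}$)
$\left(-3634 + \left(2316 + 415\right) \left(-1061 + 303\right)\right) \left(K{\left(35 \right)} + \left(1194 - -727\right)\right) = \left(-3634 + \left(2316 + 415\right) \left(-1061 + 303\right)\right) \left(\left(-1\right) 35 \frac{1}{6 + 12 \cdot 35} + \left(1194 - -727\right)\right) = \left(-3634 + 2731 \left(-758\right)\right) \left(\left(-1\right) 35 \frac{1}{6 + 420} + \left(1194 + 727\right)\right) = \left(-3634 - 2070098\right) \left(\left(-1\right) 35 \cdot \frac{1}{426} + 1921\right) = - 2073732 \left(\left(-1\right) 35 \cdot \frac{1}{426} + 1921\right) = - 2073732 \left(- \frac{35}{426} + 1921\right) = \left(-2073732\right) \frac{818311}{426} = - \frac{282826284442}{71}$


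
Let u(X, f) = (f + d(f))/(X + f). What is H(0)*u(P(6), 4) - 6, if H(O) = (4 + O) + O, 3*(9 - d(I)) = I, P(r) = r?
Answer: -4/3 ≈ -1.3333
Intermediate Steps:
d(I) = 9 - I/3
H(O) = 4 + 2*O
u(X, f) = (9 + 2*f/3)/(X + f) (u(X, f) = (f + (9 - f/3))/(X + f) = (9 + 2*f/3)/(X + f))
H(0)*u(P(6), 4) - 6 = (4 + 2*0)*((9 + (⅔)*4)/(6 + 4)) - 6 = (4 + 0)*((9 + 8/3)/10) - 6 = 4*((⅒)*(35/3)) - 6 = 4*(7/6) - 6 = 14/3 - 6 = -4/3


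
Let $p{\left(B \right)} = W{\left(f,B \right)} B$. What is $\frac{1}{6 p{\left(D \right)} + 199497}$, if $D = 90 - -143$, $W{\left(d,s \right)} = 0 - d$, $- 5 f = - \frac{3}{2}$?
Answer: $\frac{5}{995388} \approx 5.0232 \cdot 10^{-6}$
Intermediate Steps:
$f = \frac{3}{10}$ ($f = - \frac{\left(-3\right) \frac{1}{2}}{5} = \left(- \frac{1}{5}\right) \left(- \frac{3}{2}\right) = \frac{3}{10} \approx 0.3$)
$W{\left(d,s \right)} = - d$
$D = 233$ ($D = 90 + 143 = 233$)
$p{\left(B \right)} = - \frac{3 B}{10}$ ($p{\left(B \right)} = \left(-1\right) \frac{3}{10} B = - \frac{3 B}{10}$)
$\frac{1}{6 p{\left(D \right)} + 199497} = \frac{1}{6 \left(\left(- \frac{3}{10}\right) 233\right) + 199497} = \frac{1}{6 \left(- \frac{699}{10}\right) + 199497} = \frac{1}{- \frac{2097}{5} + 199497} = \frac{1}{\frac{995388}{5}} = \frac{5}{995388}$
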